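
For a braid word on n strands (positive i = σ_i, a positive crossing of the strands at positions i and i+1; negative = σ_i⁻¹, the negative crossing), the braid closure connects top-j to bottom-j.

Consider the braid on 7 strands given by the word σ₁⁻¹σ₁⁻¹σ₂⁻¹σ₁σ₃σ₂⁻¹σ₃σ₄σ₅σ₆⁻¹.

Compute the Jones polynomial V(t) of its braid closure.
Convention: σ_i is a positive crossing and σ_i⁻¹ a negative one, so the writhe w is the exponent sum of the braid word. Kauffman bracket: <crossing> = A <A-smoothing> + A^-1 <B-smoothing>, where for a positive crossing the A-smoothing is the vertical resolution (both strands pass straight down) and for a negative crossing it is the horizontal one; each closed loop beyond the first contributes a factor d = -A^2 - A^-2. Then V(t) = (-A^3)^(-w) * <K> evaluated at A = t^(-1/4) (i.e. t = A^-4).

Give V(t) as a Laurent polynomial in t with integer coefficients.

t^2 - t + 2 - 2*t^-1 + t^-2 - t^-3 + t^-4

Derivation:
The presented braid s1^-1 s1^-1 s2^-1 s1 s3 s2^-1 s3 s4 s5 s6^-1 on 7 strands reduces by inverse Markov moves (closure unchanged at each step):
  Destabilize: the word has the form β·s6^-1 where s6^-1 occurs only as the final letter (β ∈ B_6); drop it and the last strand → 6 strands.
  Destabilize: the word has the form β·s5 where s5 occurs only as the final letter (β ∈ B_5); drop it and the last strand → 5 strands.
  Destabilize: the word has the form β·s4 where s4 occurs only as the final letter (β ∈ B_4); drop it and the last strand → 4 strands.
Reduced to β = s1^-1 s1^-1 s2^-1 s1 s3 s2^-1 s3 on 4 strands, 7 crossings.
Compute on β:
Braid: s1^-1 s1^-1 s2^-1 s1 s3 s2^-1 s3 on 4 strands, 7 crossings.
Writhe w = (#positive) - (#negative) = 3 - 4 = -1.
Computing the Kauffman bracket via state sum. There are 2^7 = 128 states.
For each crossing: s=0 is the vertical smoothing, s=1 horizontal. Crossing k contributes A^(sign_k * (1 - 2*s_k)); loop factor d = -A^2 - A^-2.
Tabulate the states by total A-exponent and number of loops L (A-exp: L × count):
  A^7: L=4 ×1
  A^5: L=3 ×7
  A^3: L=2 ×17, L=4 ×4
  A^1: L=1 ×14, L=3 ×20, L=5 ×1
  A^-1: L=2 ×27, L=4 ×8
  A^-3: L=1 ×5, L=3 ×15, L=5 ×1
  A^-5: L=2 ×4, L=4 ×3
  A^-7: L=3 ×1
Each group contributes A^e * Σ count * d^(L-1):
Powers of d = -A^2 - A^-2: d^2 = A^4 + 2 + A^-4; d^3 = -A^6 - 3*A^2 - 3*A^-2 - A^-6; d^4 = A^8 + 4*A^4 + 6 + 4*A^-4 + A^-8.
  A^7 * (d^3) = -A^13 - 3*A^9 - 3*A^5 - A
  A^5 * (7*d^2) = 7*A^9 + 14*A^5 + 7*A
  A^3 * (17*d + 4*d^3) = -4*A^9 - 29*A^5 - 29*A - 4*A^-3
  A^1 * (14 + 20*d^2 + d^4) = A^9 + 24*A^5 + 60*A + 24*A^-3 + A^-7
  A^-1 * (27*d + 8*d^3) = -8*A^5 - 51*A - 51*A^-3 - 8*A^-7
  A^-3 * (5 + 15*d^2 + d^4) = A^5 + 19*A + 41*A^-3 + 19*A^-7 + A^-11
  A^-5 * (4*d + 3*d^3) = -3*A - 13*A^-3 - 13*A^-7 - 3*A^-11
  A^-7 * (d^2) = A^-3 + 2*A^-7 + A^-11
Summing the groups: <K> = -A^13 + A^9 - A^5 + 2*A - 2*A^-3 + A^-7 - A^-11
Normalise by the writhe: (-A^3)^(-w) = (-A^3)^(1) = -A^3, so f(A) = -A^3 * <K> = A^16 - A^12 + A^8 - 2*A^4 + 2 - A^-4 + A^-8.
Substitute A = t^(-1/4), i.e. A^e → t^(-e/4): V(t) = t^2 - t + 2 - 2*t^-1 + t^-2 - t^-3 + t^-4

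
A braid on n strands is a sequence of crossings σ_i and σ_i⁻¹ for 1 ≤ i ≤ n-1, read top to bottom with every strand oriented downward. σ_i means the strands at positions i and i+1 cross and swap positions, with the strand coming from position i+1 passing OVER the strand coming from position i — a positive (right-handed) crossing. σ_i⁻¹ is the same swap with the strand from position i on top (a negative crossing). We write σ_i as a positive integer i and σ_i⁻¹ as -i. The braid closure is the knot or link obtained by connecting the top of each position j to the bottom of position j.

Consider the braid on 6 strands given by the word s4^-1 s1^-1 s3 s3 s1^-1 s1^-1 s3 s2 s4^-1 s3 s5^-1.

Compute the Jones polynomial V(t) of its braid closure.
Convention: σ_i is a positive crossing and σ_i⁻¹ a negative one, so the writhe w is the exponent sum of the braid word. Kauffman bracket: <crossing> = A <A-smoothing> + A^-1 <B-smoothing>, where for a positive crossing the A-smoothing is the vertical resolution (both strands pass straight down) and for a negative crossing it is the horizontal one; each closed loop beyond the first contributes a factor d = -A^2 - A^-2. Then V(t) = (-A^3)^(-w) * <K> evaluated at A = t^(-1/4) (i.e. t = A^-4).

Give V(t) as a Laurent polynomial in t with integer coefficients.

The presented braid s4^-1 s1^-1 s3 s3 s1^-1 s1^-1 s3 s2 s4^-1 s3 s5^-1 on 6 strands reduces by inverse Markov moves (closure unchanged at each step):
  Destabilize: the word has the form β·s5^-1 where s5^-1 occurs only as the final letter (β ∈ B_5); drop it and the last strand → 5 strands.
Reduced to β = s4^-1 s1^-1 s3 s3 s1^-1 s1^-1 s3 s2 s4^-1 s3 on 5 strands, 10 crossings.
Compute on β:
Braid: s4^-1 s1^-1 s3 s3 s1^-1 s1^-1 s3 s2 s4^-1 s3 on 5 strands, 10 crossings.
Writhe w = (#positive) - (#negative) = 5 - 5 = 0.
State-sum expansion of <K>. There are 2^10 = 1024 states.
Smooth each crossing (0=||, 1=⌣⌢); contribution A^(Σ sign_k(1-2s_k)) * d^(L-1).
Tabulate the states by total A-exponent and number of loops L (A-exp: L × count):
  A^10: L=6 ×1
  A^8: L=5 ×10
  A^6: L=4 ×41, L=6 ×4
  A^4: L=3 ×83, L=5 ×36, L=7 ×1
  A^2: L=2 ×84, L=4 ×107, L=6 ×19
  A^0: L=1 ×33, L=3 ×143, L=5 ×70, L=7 ×6
  A^-2: L=2 ×68, L=4 ×116, L=6 ×25, L=8 ×1
  A^-4: L=3 ×64, L=5 ×52, L=7 ×4
  A^-6: L=4 ×33, L=6 ×12
  A^-8: L=5 ×9, L=7 ×1
  A^-10: L=6 ×1
Each group contributes A^e * Σ count * d^(L-1):
Powers of d = -A^2 - A^-2: d^2 = A^4 + 2 + A^-4; d^3 = -A^6 - 3*A^2 - 3*A^-2 - A^-6; d^4 = A^8 + 4*A^4 + 6 + 4*A^-4 + A^-8; d^5 = -A^10 - 5*A^6 - 10*A^2 - 10*A^-2 - 5*A^-6 - A^-10; d^6 = A^12 + 6*A^8 + 15*A^4 + 20 + 15*A^-4 + 6*A^-8 + A^-12; d^7 = -A^14 - 7*A^10 - 21*A^6 - 35*A^2 - 35*A^-2 - 21*A^-6 - 7*A^-10 - A^-14.
  A^10 * (d^5) = -A^20 - 5*A^16 - 10*A^12 - 10*A^8 - 5*A^4 - 1
  A^8 * (10*d^4) = 10*A^16 + 40*A^12 + 60*A^8 + 40*A^4 + 10
  A^6 * (41*d^3 + 4*d^5) = -4*A^16 - 61*A^12 - 163*A^8 - 163*A^4 - 61 - 4*A^-4
  A^4 * (83*d^2 + 36*d^4 + d^6) = A^16 + 42*A^12 + 242*A^8 + 402*A^4 + 242 + 42*A^-4 + A^-8
  A^2 * (84*d + 107*d^3 + 19*d^5) = -19*A^12 - 202*A^8 - 595*A^4 - 595 - 202*A^-4 - 19*A^-8
  A^0 * (33 + 143*d^2 + 70*d^4 + 6*d^6) = 6*A^12 + 106*A^8 + 513*A^4 + 859 + 513*A^-4 + 106*A^-8 + 6*A^-12
  A^-2 * (68*d + 116*d^3 + 25*d^5 + d^7) = -A^12 - 32*A^8 - 262*A^4 - 701 - 701*A^-4 - 262*A^-8 - 32*A^-12 - A^-16
  A^-4 * (64*d^2 + 52*d^4 + 4*d^6) = 4*A^8 + 76*A^4 + 332 + 520*A^-4 + 332*A^-8 + 76*A^-12 + 4*A^-16
  A^-6 * (33*d^3 + 12*d^5) = -12*A^4 - 93 - 219*A^-4 - 219*A^-8 - 93*A^-12 - 12*A^-16
  A^-8 * (9*d^4 + d^6) = A^4 + 15 + 51*A^-4 + 74*A^-8 + 51*A^-12 + 15*A^-16 + A^-20
  A^-10 * (d^5) = -1 - 5*A^-4 - 10*A^-8 - 10*A^-12 - 5*A^-16 - A^-20
Summing the groups: <K> = -A^20 + 2*A^16 - 3*A^12 + 5*A^8 - 5*A^4 + 6 - 5*A^-4 + 3*A^-8 - 2*A^-12 + A^-16
Normalise by the writhe: (-A^3)^(-w) = (-A^3)^(0) = 1, so f(A) = 1 * <K> = -A^20 + 2*A^16 - 3*A^12 + 5*A^8 - 5*A^4 + 6 - 5*A^-4 + 3*A^-8 - 2*A^-12 + A^-16.
Substitute A = t^(-1/4), i.e. A^e → t^(-e/4): V(t) = t^4 - 2*t^3 + 3*t^2 - 5*t + 6 - 5*t^-1 + 5*t^-2 - 3*t^-3 + 2*t^-4 - t^-5

Answer: t^4 - 2*t^3 + 3*t^2 - 5*t + 6 - 5*t^-1 + 5*t^-2 - 3*t^-3 + 2*t^-4 - t^-5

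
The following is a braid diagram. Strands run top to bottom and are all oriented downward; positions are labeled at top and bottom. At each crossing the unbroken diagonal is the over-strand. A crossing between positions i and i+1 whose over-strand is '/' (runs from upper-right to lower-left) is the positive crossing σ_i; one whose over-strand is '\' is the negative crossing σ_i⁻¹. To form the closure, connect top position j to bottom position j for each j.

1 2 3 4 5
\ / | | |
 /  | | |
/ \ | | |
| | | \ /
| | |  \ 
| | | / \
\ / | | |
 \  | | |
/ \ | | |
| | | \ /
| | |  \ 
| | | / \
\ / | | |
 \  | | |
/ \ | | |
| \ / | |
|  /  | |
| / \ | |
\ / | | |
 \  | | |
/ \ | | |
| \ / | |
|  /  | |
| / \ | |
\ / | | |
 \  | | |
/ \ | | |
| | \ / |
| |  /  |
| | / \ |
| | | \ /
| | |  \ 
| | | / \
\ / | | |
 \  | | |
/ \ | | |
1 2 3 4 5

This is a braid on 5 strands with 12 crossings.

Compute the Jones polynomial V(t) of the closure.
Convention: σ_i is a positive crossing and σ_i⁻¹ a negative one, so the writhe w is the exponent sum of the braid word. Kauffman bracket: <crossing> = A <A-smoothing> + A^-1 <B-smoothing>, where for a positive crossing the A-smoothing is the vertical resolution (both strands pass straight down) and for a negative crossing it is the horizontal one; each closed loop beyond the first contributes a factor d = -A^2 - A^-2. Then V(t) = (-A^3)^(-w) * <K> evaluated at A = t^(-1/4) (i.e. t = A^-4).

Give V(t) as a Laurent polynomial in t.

Reading the diagram top to bottom ('/'-over between positions i,i+1 = s_i, '\'-over = s_i^-1): braid word = s1 s4^-1 s1^-1 s4^-1 s1^-1 s2 s1^-1 s2 s1^-1 s3 s4^-1 s1^-1.
The presented braid s1 s4^-1 s1^-1 s4^-1 s1^-1 s2 s1^-1 s2 s1^-1 s3 s4^-1 s1^-1 on 5 strands reduces by inverse Markov moves (closure unchanged at each step):
  Deconjugate: the word is γ·β·γ⁻¹ with γ = s1 (prefix) and γ⁻¹ = s1^-1 (suffix); strip both.
Reduced to β = s4^-1 s1^-1 s4^-1 s1^-1 s2 s1^-1 s2 s1^-1 s3 s4^-1 on 5 strands, 10 crossings.
Compute on β:
Braid: s4^-1 s1^-1 s4^-1 s1^-1 s2 s1^-1 s2 s1^-1 s3 s4^-1 on 5 strands, 10 crossings.
Writhe w = (#positive) - (#negative) = 3 - 7 = -4.
State-sum expansion of <K>. There are 2^10 = 1024 states.
For each crossing: s=0 is the vertical smoothing, s=1 horizontal. Crossing k contributes A^(sign_k * (1 - 2*s_k)); loop factor d = -A^2 - A^-2.
Tabulate the states by total A-exponent and number of loops L (A-exp: L × count):
  A^10: L=8 ×1
  A^8: L=7 ×10
  A^6: L=6 ×45
  A^4: L=5 ×118, L=7 ×2
  A^2: L=4 ×195, L=6 ×15
  A^0: L=3 ×203, L=5 ×49
  A^-2: L=2 ×123, L=4 ×85, L=6 ×2
  A^-4: L=1 ×33, L=3 ×78, L=5 ×9
  A^-6: L=2 ×29, L=4 ×16
  A^-8: L=3 ×9, L=5 ×1
  A^-10: L=4 ×1
Each group contributes A^e * Σ count * d^(L-1):
Powers of d = -A^2 - A^-2: d^2 = A^4 + 2 + A^-4; d^3 = -A^6 - 3*A^2 - 3*A^-2 - A^-6; d^4 = A^8 + 4*A^4 + 6 + 4*A^-4 + A^-8; d^5 = -A^10 - 5*A^6 - 10*A^2 - 10*A^-2 - 5*A^-6 - A^-10; d^6 = A^12 + 6*A^8 + 15*A^4 + 20 + 15*A^-4 + 6*A^-8 + A^-12; d^7 = -A^14 - 7*A^10 - 21*A^6 - 35*A^2 - 35*A^-2 - 21*A^-6 - 7*A^-10 - A^-14.
  A^10 * (d^7) = -A^24 - 7*A^20 - 21*A^16 - 35*A^12 - 35*A^8 - 21*A^4 - 7 - A^-4
  A^8 * (10*d^6) = 10*A^20 + 60*A^16 + 150*A^12 + 200*A^8 + 150*A^4 + 60 + 10*A^-4
  A^6 * (45*d^5) = -45*A^16 - 225*A^12 - 450*A^8 - 450*A^4 - 225 - 45*A^-4
  A^4 * (118*d^4 + 2*d^6) = 2*A^16 + 130*A^12 + 502*A^8 + 748*A^4 + 502 + 130*A^-4 + 2*A^-8
  A^2 * (195*d^3 + 15*d^5) = -15*A^12 - 270*A^8 - 735*A^4 - 735 - 270*A^-4 - 15*A^-8
  A^0 * (203*d^2 + 49*d^4) = 49*A^8 + 399*A^4 + 700 + 399*A^-4 + 49*A^-8
  A^-2 * (123*d + 85*d^3 + 2*d^5) = -2*A^8 - 95*A^4 - 398 - 398*A^-4 - 95*A^-8 - 2*A^-12
  A^-4 * (33 + 78*d^2 + 9*d^4) = 9*A^4 + 114 + 243*A^-4 + 114*A^-8 + 9*A^-12
  A^-6 * (29*d + 16*d^3) = -16 - 77*A^-4 - 77*A^-8 - 16*A^-12
  A^-8 * (9*d^2 + d^4) = 1 + 13*A^-4 + 24*A^-8 + 13*A^-12 + A^-16
  A^-10 * (d^3) = -A^-4 - 3*A^-8 - 3*A^-12 - A^-16
Summing the groups: <K> = -A^24 + 3*A^20 - 4*A^16 + 5*A^12 - 6*A^8 + 5*A^4 - 4 + 3*A^-4 - A^-8 + A^-12
Normalise by the writhe: (-A^3)^(-w) = (-A^3)^(4) = A^12, so f(A) = A^12 * <K> = -A^36 + 3*A^32 - 4*A^28 + 5*A^24 - 6*A^20 + 5*A^16 - 4*A^12 + 3*A^8 - A^4 + 1.
Substitute A = t^(-1/4), i.e. A^e → t^(-e/4): V(t) = 1 - t^-1 + 3*t^-2 - 4*t^-3 + 5*t^-4 - 6*t^-5 + 5*t^-6 - 4*t^-7 + 3*t^-8 - t^-9

Answer: 1 - t^-1 + 3*t^-2 - 4*t^-3 + 5*t^-4 - 6*t^-5 + 5*t^-6 - 4*t^-7 + 3*t^-8 - t^-9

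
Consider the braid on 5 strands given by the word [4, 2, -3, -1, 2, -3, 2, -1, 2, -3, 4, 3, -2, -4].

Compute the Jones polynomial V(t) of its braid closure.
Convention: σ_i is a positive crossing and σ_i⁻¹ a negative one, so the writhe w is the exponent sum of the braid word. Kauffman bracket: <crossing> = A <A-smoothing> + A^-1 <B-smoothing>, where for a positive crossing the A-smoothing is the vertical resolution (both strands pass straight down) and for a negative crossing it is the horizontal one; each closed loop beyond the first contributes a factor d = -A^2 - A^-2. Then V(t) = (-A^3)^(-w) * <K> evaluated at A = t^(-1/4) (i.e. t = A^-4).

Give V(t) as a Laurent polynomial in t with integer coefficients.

-t^3 + 3*t^2 - 3*t + 4 - 4*t^-1 + 3*t^-2 - 2*t^-3 + t^-4

Derivation:
The presented braid s4 s2 s3^-1 s1^-1 s2 s3^-1 s2 s1^-1 s2 s3^-1 s4 s3 s2^-1 s4^-1 on 5 strands reduces by inverse Markov moves (closure unchanged at each step):
  Deconjugate: the word is γ·β·γ⁻¹ with γ = s4 s2 (prefix) and γ⁻¹ = s2^-1 s4^-1 (suffix); strip both.
  Deconjugate: the word is γ·β·γ⁻¹ with γ = s3^-1 (prefix) and γ⁻¹ = s3 (suffix); strip both.
  Destabilize: the word has the form β·s4 where s4 occurs only as the final letter (β ∈ B_4); drop it and the last strand → 4 strands.
Reduced to β = s1^-1 s2 s3^-1 s2 s1^-1 s2 s3^-1 on 4 strands, 7 crossings.
Compute on β:
Braid: s1^-1 s2 s3^-1 s2 s1^-1 s2 s3^-1 on 4 strands, 7 crossings.
Writhe w = (#positive) - (#negative) = 3 - 4 = -1.
Computing the Kauffman bracket via state sum. There are 2^7 = 128 states.
Each crossing splits two ways (0=vertical, 1=horizontal). The state's weight is A^(#A-smoothings - #B-smoothings) * d^(loops - 1).
Tabulate the states by total A-exponent and number of loops L (A-exp: L × count):
  A^7: L=4 ×1
  A^5: L=3 ×7
  A^3: L=2 ×19, L=4 ×2
  A^1: L=1 ×21, L=3 ×14
  A^-1: L=2 ×32, L=4 ×3
  A^-3: L=3 ×21
  A^-5: L=4 ×7
  A^-7: L=5 ×1
Each group contributes A^e * Σ count * d^(L-1):
Powers of d = -A^2 - A^-2: d^2 = A^4 + 2 + A^-4; d^3 = -A^6 - 3*A^2 - 3*A^-2 - A^-6; d^4 = A^8 + 4*A^4 + 6 + 4*A^-4 + A^-8.
  A^7 * (d^3) = -A^13 - 3*A^9 - 3*A^5 - A
  A^5 * (7*d^2) = 7*A^9 + 14*A^5 + 7*A
  A^3 * (19*d + 2*d^3) = -2*A^9 - 25*A^5 - 25*A - 2*A^-3
  A^1 * (21 + 14*d^2) = 14*A^5 + 49*A + 14*A^-3
  A^-1 * (32*d + 3*d^3) = -3*A^5 - 41*A - 41*A^-3 - 3*A^-7
  A^-3 * (21*d^2) = 21*A + 42*A^-3 + 21*A^-7
  A^-5 * (7*d^3) = -7*A - 21*A^-3 - 21*A^-7 - 7*A^-11
  A^-7 * (d^4) = A + 4*A^-3 + 6*A^-7 + 4*A^-11 + A^-15
Summing the groups: <K> = -A^13 + 2*A^9 - 3*A^5 + 4*A - 4*A^-3 + 3*A^-7 - 3*A^-11 + A^-15
Normalise by the writhe: (-A^3)^(-w) = (-A^3)^(1) = -A^3, so f(A) = -A^3 * <K> = A^16 - 2*A^12 + 3*A^8 - 4*A^4 + 4 - 3*A^-4 + 3*A^-8 - A^-12.
Substitute A = t^(-1/4), i.e. A^e → t^(-e/4): V(t) = -t^3 + 3*t^2 - 3*t + 4 - 4*t^-1 + 3*t^-2 - 2*t^-3 + t^-4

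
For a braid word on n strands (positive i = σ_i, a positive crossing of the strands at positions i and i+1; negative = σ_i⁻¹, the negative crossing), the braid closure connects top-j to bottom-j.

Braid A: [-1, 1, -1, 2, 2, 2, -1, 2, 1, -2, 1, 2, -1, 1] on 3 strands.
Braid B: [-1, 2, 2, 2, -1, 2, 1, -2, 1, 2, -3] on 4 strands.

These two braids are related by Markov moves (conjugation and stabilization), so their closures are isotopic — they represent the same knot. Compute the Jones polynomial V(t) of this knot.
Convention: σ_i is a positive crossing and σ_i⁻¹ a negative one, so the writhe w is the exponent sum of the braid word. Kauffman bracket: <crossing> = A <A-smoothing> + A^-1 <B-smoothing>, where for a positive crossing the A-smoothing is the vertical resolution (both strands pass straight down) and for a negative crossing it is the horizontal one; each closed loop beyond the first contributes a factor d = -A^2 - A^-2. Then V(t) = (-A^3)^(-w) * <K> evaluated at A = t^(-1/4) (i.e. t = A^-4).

Markov-equivalent braids have isotopic closures, hence identical knot invariants. Strip the Markov moves from each word to reach a common short braid β, then compute V(t) once on β.
Braid A: s1^-1 s1 s1^-1 s2 s2 s2 s1^-1 s2 s1 s2^-1 s1 s2 s1^-1 s1 on 3 strands reduces by inverse Markov moves (closure unchanged at each step):
  Deconjugate: the word is γ·β·γ⁻¹ with γ = s1^-1 s1 (prefix) and γ⁻¹ = s1^-1 s1 (suffix); strip both.
Reduced to β = s1^-1 s2 s2 s2 s1^-1 s2 s1 s2^-1 s1 s2 on 3 strands, 10 crossings.
Braid B: s1^-1 s2 s2 s2 s1^-1 s2 s1 s2^-1 s1 s2 s3^-1 on 4 strands reduces by inverse Markov moves (closure unchanged at each step):
  Destabilize: the word has the form β·s3^-1 where s3^-1 occurs only as the final letter (β ∈ B_3); drop it and the last strand → 3 strands.
Reduced to β = s1^-1 s2 s2 s2 s1^-1 s2 s1 s2^-1 s1 s2 on 3 strands, 10 crossings.
Both give the same β = s1^-1 s2 s2 s2 s1^-1 s2 s1 s2^-1 s1 s2 on 3 strands, so one state sum suffices:
Braid: s1^-1 s2 s2 s2 s1^-1 s2 s1 s2^-1 s1 s2 on 3 strands, 10 crossings.
Writhe w = (#positive) - (#negative) = 7 - 3 = 4.
Enumerate smoothing states for the bracket polynomial. There are 2^10 = 1024 states.
Smooth each crossing (0=||, 1=⌣⌢); contribution A^(Σ sign_k(1-2s_k)) * d^(L-1).
Tabulate the states by total A-exponent and number of loops L (A-exp: L × count):
  A^10: L=2 ×1
  A^8: L=1 ×5, L=3 ×5
  A^6: L=2 ×39, L=4 ×6
  A^4: L=1 ×34, L=3 ×85, L=5 ×1
  A^2: L=2 ×138, L=4 ×72
  A^0: L=1 ×48, L=3 ×167, L=5 ×37
  A^-2: L=2 ×91, L=4 ×109, L=6 ×10
  A^-4: L=3 ×82, L=5 ×37, L=7 ×1
  A^-6: L=4 ×40, L=6 ×5
  A^-8: L=5 ×10
  A^-10: L=6 ×1
Each group contributes A^e * Σ count * d^(L-1):
Powers of d = -A^2 - A^-2: d^2 = A^4 + 2 + A^-4; d^3 = -A^6 - 3*A^2 - 3*A^-2 - A^-6; d^4 = A^8 + 4*A^4 + 6 + 4*A^-4 + A^-8; d^5 = -A^10 - 5*A^6 - 10*A^2 - 10*A^-2 - 5*A^-6 - A^-10; d^6 = A^12 + 6*A^8 + 15*A^4 + 20 + 15*A^-4 + 6*A^-8 + A^-12.
  A^10 * (d) = -A^12 - A^8
  A^8 * (5 + 5*d^2) = 5*A^12 + 15*A^8 + 5*A^4
  A^6 * (39*d + 6*d^3) = -6*A^12 - 57*A^8 - 57*A^4 - 6
  A^4 * (34 + 85*d^2 + d^4) = A^12 + 89*A^8 + 210*A^4 + 89 + A^-4
  A^2 * (138*d + 72*d^3) = -72*A^8 - 354*A^4 - 354 - 72*A^-4
  A^0 * (48 + 167*d^2 + 37*d^4) = 37*A^8 + 315*A^4 + 604 + 315*A^-4 + 37*A^-8
  A^-2 * (91*d + 109*d^3 + 10*d^5) = -10*A^8 - 159*A^4 - 518 - 518*A^-4 - 159*A^-8 - 10*A^-12
  A^-4 * (82*d^2 + 37*d^4 + d^6) = A^8 + 43*A^4 + 245 + 406*A^-4 + 245*A^-8 + 43*A^-12 + A^-16
  A^-6 * (40*d^3 + 5*d^5) = -5*A^4 - 65 - 170*A^-4 - 170*A^-8 - 65*A^-12 - 5*A^-16
  A^-8 * (10*d^4) = 10 + 40*A^-4 + 60*A^-8 + 40*A^-12 + 10*A^-16
  A^-10 * (d^5) = -1 - 5*A^-4 - 10*A^-8 - 10*A^-12 - 5*A^-16 - A^-20
Summing the groups: <K> = -A^12 + 2*A^8 - 2*A^4 + 4 - 3*A^-4 + 3*A^-8 - 2*A^-12 + A^-16 - A^-20
Normalise by the writhe: (-A^3)^(-w) = (-A^3)^(-4) = A^-12, so f(A) = A^-12 * <K> = -1 + 2*A^-4 - 2*A^-8 + 4*A^-12 - 3*A^-16 + 3*A^-20 - 2*A^-24 + A^-28 - A^-32.
Substitute A = t^(-1/4), i.e. A^e → t^(-e/4): V(t) = -t^8 + t^7 - 2*t^6 + 3*t^5 - 3*t^4 + 4*t^3 - 2*t^2 + 2*t - 1

Answer: -t^8 + t^7 - 2*t^6 + 3*t^5 - 3*t^4 + 4*t^3 - 2*t^2 + 2*t - 1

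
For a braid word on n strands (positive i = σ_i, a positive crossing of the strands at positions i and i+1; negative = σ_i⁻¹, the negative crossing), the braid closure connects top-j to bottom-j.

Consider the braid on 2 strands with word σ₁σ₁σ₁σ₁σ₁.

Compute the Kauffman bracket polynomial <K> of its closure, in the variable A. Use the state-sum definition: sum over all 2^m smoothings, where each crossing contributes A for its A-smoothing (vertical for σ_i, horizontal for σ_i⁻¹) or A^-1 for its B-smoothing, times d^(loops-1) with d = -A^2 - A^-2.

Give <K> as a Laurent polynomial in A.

-A^7 - A^-1 + A^-5 - A^-9 + A^-13

Derivation:
Braid: s1 s1 s1 s1 s1 on 2 strands, 5 crossings.
Writhe w = (#positive) - (#negative) = 5 - 0 = 5.
State-sum expansion of <K>. There are 2^5 = 32 states.
For each crossing: s=0 is the vertical smoothing, s=1 horizontal. Crossing k contributes A^(sign_k * (1 - 2*s_k)); loop factor d = -A^2 - A^-2.
  state 00000: A-exp=+5, loops=2, term = A^5 * d^1
  state 00001: A-exp=+3, loops=1, term = A^3 * d^0
  state 00010: A-exp=+3, loops=1, term = A^3 * d^0
  state 00011: A-exp=+1, loops=2, term = A^1 * d^1
  state 00100: A-exp=+3, loops=1, term = A^3 * d^0
  state 00101: A-exp=+1, loops=2, term = A^1 * d^1
  state 00110: A-exp=+1, loops=2, term = A^1 * d^1
  state 00111: A-exp=-1, loops=3, term = A^-1 * d^2
  state 01000: A-exp=+3, loops=1, term = A^3 * d^0
  state 01001: A-exp=+1, loops=2, term = A^1 * d^1
  state 01010: A-exp=+1, loops=2, term = A^1 * d^1
  state 01011: A-exp=-1, loops=3, term = A^-1 * d^2
  state 01100: A-exp=+1, loops=2, term = A^1 * d^1
  state 01101: A-exp=-1, loops=3, term = A^-1 * d^2
  state 01110: A-exp=-1, loops=3, term = A^-1 * d^2
  state 01111: A-exp=-3, loops=4, term = A^-3 * d^3
  state 10000: A-exp=+3, loops=1, term = A^3 * d^0
  state 10001: A-exp=+1, loops=2, term = A^1 * d^1
  state 10010: A-exp=+1, loops=2, term = A^1 * d^1
  state 10011: A-exp=-1, loops=3, term = A^-1 * d^2
  state 10100: A-exp=+1, loops=2, term = A^1 * d^1
  state 10101: A-exp=-1, loops=3, term = A^-1 * d^2
  state 10110: A-exp=-1, loops=3, term = A^-1 * d^2
  state 10111: A-exp=-3, loops=4, term = A^-3 * d^3
  state 11000: A-exp=+1, loops=2, term = A^1 * d^1
  state 11001: A-exp=-1, loops=3, term = A^-1 * d^2
  state 11010: A-exp=-1, loops=3, term = A^-1 * d^2
  state 11011: A-exp=-3, loops=4, term = A^-3 * d^3
  state 11100: A-exp=-1, loops=3, term = A^-1 * d^2
  state 11101: A-exp=-3, loops=4, term = A^-3 * d^3
  state 11110: A-exp=-3, loops=4, term = A^-3 * d^3
  state 11111: A-exp=-5, loops=5, term = A^-5 * d^4
Collect the terms by A-exponent (count of states per loop number):
Powers of d = -A^2 - A^-2: d^2 = A^4 + 2 + A^-4; d^3 = -A^6 - 3*A^2 - 3*A^-2 - A^-6; d^4 = A^8 + 4*A^4 + 6 + 4*A^-4 + A^-8.
  A^5 * (d) = -A^7 - A^3
  A^3 * (5) = 5*A^3
  A^1 * (10*d) = -10*A^3 - 10*A^-1
  A^-1 * (10*d^2) = 10*A^3 + 20*A^-1 + 10*A^-5
  A^-3 * (5*d^3) = -5*A^3 - 15*A^-1 - 15*A^-5 - 5*A^-9
  A^-5 * (d^4) = A^3 + 4*A^-1 + 6*A^-5 + 4*A^-9 + A^-13
Summing the groups: <K> = -A^7 - A^-1 + A^-5 - A^-9 + A^-13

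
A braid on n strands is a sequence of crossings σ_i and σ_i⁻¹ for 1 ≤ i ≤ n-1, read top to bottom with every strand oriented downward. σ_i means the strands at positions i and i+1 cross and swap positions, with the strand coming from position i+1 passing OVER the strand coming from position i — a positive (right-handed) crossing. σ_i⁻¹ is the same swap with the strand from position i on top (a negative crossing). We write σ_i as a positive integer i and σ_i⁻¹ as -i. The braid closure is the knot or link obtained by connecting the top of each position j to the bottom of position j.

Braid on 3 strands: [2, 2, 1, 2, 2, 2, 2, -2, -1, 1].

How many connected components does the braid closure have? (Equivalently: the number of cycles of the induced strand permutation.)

Track the strand permutation on 3 strands, starting from identity.
  step 1: s2 swaps positions 2,3 -> [1 3 2]
  step 2: s2 swaps positions 2,3 -> [1 2 3]
  step 3: s1 swaps positions 1,2 -> [2 1 3]
  step 4: s2 swaps positions 2,3 -> [2 3 1]
  step 5: s2 swaps positions 2,3 -> [2 1 3]
  step 6: s2 swaps positions 2,3 -> [2 3 1]
  step 7: s2 swaps positions 2,3 -> [2 1 3]
  step 8: s2^-1 swaps positions 2,3 -> [2 3 1]
  step 9: s1^-1 swaps positions 1,2 -> [3 2 1]
  step 10: s1 swaps positions 1,2 -> [2 3 1]
Final permutation (position -> original strand): [2 3 1]
Closure components = cycle count of this permutation = 1.

Answer: 1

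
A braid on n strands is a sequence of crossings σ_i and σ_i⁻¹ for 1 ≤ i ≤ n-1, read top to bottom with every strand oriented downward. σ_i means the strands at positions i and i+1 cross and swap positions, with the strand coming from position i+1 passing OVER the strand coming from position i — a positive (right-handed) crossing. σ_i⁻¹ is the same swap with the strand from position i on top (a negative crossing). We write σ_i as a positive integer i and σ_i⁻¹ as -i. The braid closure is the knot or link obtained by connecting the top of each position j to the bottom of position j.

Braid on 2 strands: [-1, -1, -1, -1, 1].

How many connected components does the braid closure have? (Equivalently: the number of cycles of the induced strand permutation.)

1

Derivation:
Track the strand permutation on 2 strands, starting from identity.
  step 1: s1^-1 swaps positions 1,2 -> [2 1]
  step 2: s1^-1 swaps positions 1,2 -> [1 2]
  step 3: s1^-1 swaps positions 1,2 -> [2 1]
  step 4: s1^-1 swaps positions 1,2 -> [1 2]
  step 5: s1 swaps positions 1,2 -> [2 1]
Final permutation (position -> original strand): [2 1]
Closure components = cycle count of this permutation = 1.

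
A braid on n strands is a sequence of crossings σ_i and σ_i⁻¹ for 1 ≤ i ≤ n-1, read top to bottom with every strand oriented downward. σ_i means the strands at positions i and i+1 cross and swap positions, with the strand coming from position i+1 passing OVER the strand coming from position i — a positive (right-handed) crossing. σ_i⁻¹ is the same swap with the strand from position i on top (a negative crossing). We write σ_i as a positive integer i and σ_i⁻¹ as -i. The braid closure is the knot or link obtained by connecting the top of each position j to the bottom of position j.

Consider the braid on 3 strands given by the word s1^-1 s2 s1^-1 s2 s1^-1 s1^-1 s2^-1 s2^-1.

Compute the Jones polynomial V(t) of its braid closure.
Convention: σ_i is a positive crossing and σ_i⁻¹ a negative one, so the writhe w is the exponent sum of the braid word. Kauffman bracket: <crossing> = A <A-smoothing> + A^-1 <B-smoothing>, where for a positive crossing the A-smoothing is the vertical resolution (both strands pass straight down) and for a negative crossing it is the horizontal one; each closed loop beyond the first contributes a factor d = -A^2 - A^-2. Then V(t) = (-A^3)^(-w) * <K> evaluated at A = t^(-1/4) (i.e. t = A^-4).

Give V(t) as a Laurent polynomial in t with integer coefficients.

Braid: s1^-1 s2 s1^-1 s2 s1^-1 s1^-1 s2^-1 s2^-1 on 3 strands, 8 crossings.
Writhe w = (#positive) - (#negative) = 2 - 6 = -4.
State-sum expansion of <K>. There are 2^8 = 256 states.
For each crossing: s=0 is the vertical smoothing, s=1 horizontal. Crossing k contributes A^(sign_k * (1 - 2*s_k)); loop factor d = -A^2 - A^-2.
Tabulate the states by total A-exponent and number of loops L (A-exp: L × count):
  A^8: L=5 ×1
  A^6: L=4 ×8
  A^4: L=3 ×26, L=5 ×2
  A^2: L=2 ×41, L=4 ×15
  A^0: L=1 ×26, L=3 ×43, L=5 ×1
  A^-2: L=2 ×47, L=4 ×9
  A^-4: L=1 ×11, L=3 ×16, L=5 ×1
  A^-6: L=2 ×6, L=4 ×2
  A^-8: L=3 ×1
Each group contributes A^e * Σ count * d^(L-1):
Powers of d = -A^2 - A^-2: d^2 = A^4 + 2 + A^-4; d^3 = -A^6 - 3*A^2 - 3*A^-2 - A^-6; d^4 = A^8 + 4*A^4 + 6 + 4*A^-4 + A^-8.
  A^8 * (d^4) = A^16 + 4*A^12 + 6*A^8 + 4*A^4 + 1
  A^6 * (8*d^3) = -8*A^12 - 24*A^8 - 24*A^4 - 8
  A^4 * (26*d^2 + 2*d^4) = 2*A^12 + 34*A^8 + 64*A^4 + 34 + 2*A^-4
  A^2 * (41*d + 15*d^3) = -15*A^8 - 86*A^4 - 86 - 15*A^-4
  A^0 * (26 + 43*d^2 + d^4) = A^8 + 47*A^4 + 118 + 47*A^-4 + A^-8
  A^-2 * (47*d + 9*d^3) = -9*A^4 - 74 - 74*A^-4 - 9*A^-8
  A^-4 * (11 + 16*d^2 + d^4) = A^4 + 20 + 49*A^-4 + 20*A^-8 + A^-12
  A^-6 * (6*d + 2*d^3) = -2 - 12*A^-4 - 12*A^-8 - 2*A^-12
  A^-8 * (d^2) = A^-4 + 2*A^-8 + A^-12
Summing the groups: <K> = A^16 - 2*A^12 + 2*A^8 - 3*A^4 + 3 - 2*A^-4 + 2*A^-8
Normalise by the writhe: (-A^3)^(-w) = (-A^3)^(4) = A^12, so f(A) = A^12 * <K> = A^28 - 2*A^24 + 2*A^20 - 3*A^16 + 3*A^12 - 2*A^8 + 2*A^4.
Substitute A = t^(-1/4), i.e. A^e → t^(-e/4): V(t) = 2*t^-1 - 2*t^-2 + 3*t^-3 - 3*t^-4 + 2*t^-5 - 2*t^-6 + t^-7

Answer: 2*t^-1 - 2*t^-2 + 3*t^-3 - 3*t^-4 + 2*t^-5 - 2*t^-6 + t^-7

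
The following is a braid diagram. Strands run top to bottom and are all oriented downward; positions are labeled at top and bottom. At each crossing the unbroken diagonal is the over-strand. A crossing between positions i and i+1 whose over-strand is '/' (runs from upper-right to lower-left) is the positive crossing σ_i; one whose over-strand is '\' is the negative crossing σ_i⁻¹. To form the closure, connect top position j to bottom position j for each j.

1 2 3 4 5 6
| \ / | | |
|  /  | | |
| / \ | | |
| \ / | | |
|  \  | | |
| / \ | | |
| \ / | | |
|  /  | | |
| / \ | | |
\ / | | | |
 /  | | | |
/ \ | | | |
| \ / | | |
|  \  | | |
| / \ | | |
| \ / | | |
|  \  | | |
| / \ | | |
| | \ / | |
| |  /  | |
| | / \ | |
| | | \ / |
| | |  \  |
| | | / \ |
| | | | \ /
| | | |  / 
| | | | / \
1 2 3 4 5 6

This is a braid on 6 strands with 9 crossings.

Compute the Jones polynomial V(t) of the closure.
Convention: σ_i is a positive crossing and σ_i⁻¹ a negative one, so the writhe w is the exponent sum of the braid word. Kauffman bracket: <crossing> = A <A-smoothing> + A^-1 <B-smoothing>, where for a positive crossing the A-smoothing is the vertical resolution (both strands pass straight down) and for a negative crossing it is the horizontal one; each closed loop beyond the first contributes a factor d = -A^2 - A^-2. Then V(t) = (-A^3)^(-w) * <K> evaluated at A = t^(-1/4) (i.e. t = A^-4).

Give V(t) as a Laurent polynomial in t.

Reading the diagram top to bottom ('/'-over between positions i,i+1 = s_i, '\'-over = s_i^-1): braid word = s2 s2^-1 s2 s1 s2^-1 s2^-1 s3 s4^-1 s5.
The presented braid s2 s2^-1 s2 s1 s2^-1 s2^-1 s3 s4^-1 s5 on 6 strands reduces by inverse Markov moves (closure unchanged at each step):
  Destabilize: the word has the form β·s5 where s5 occurs only as the final letter (β ∈ B_5); drop it and the last strand → 5 strands.
  Destabilize: the word has the form β·s4^-1 where s4^-1 occurs only as the final letter (β ∈ B_4); drop it and the last strand → 4 strands.
  Destabilize: the word has the form β·s3 where s3 occurs only as the final letter (β ∈ B_3); drop it and the last strand → 3 strands.
Reduced to β = s2 s2^-1 s2 s1 s2^-1 s2^-1 on 3 strands, 6 crossings.
Compute on β:
First cancel adjacent σ_i σ_i⁻¹ pairs (Reidemeister II — same braid, same closure): s2 s2^-1 s2 s1 s2^-1 s2^-1 → s2 s1 s2^-1 s2^-1.
Braid: s2 s1 s2^-1 s2^-1 on 3 strands, 4 crossings.
Writhe w = (#positive) - (#negative) = 2 - 2 = 0.
State-sum expansion of <K>. There are 2^4 = 16 states.
For each crossing: s=0 is the vertical smoothing, s=1 horizontal. Crossing k contributes A^(sign_k * (1 - 2*s_k)); loop factor d = -A^2 - A^-2.
  state 0000: A-exp=+0, loops=3, term = A^0 * d^2
  state 0001: A-exp=+2, loops=2, term = A^2 * d^1
  state 0010: A-exp=+2, loops=2, term = A^2 * d^1
  state 0011: A-exp=+4, loops=3, term = A^4 * d^2
  state 0100: A-exp=-2, loops=2, term = A^-2 * d^1
  state 0101: A-exp=+0, loops=1, term = A^0 * d^0
  state 0110: A-exp=+0, loops=1, term = A^0 * d^0
  state 0111: A-exp=+2, loops=2, term = A^2 * d^1
  state 1000: A-exp=-2, loops=2, term = A^-2 * d^1
  state 1001: A-exp=+0, loops=3, term = A^0 * d^2
  state 1010: A-exp=+0, loops=3, term = A^0 * d^2
  state 1011: A-exp=+2, loops=4, term = A^2 * d^3
  state 1100: A-exp=-4, loops=1, term = A^-4 * d^0
  state 1101: A-exp=-2, loops=2, term = A^-2 * d^1
  state 1110: A-exp=-2, loops=2, term = A^-2 * d^1
  state 1111: A-exp=+0, loops=3, term = A^0 * d^2
Collect the terms by A-exponent (count of states per loop number):
Powers of d = -A^2 - A^-2: d^2 = A^4 + 2 + A^-4; d^3 = -A^6 - 3*A^2 - 3*A^-2 - A^-6.
  A^4 * (d^2) = A^8 + 2*A^4 + 1
  A^2 * (3*d + d^3) = -A^8 - 6*A^4 - 6 - A^-4
  A^0 * (2 + 4*d^2) = 4*A^4 + 10 + 4*A^-4
  A^-2 * (4*d) = -4 - 4*A^-4
  A^-4 * (1) = A^-4
Summing the groups: <K> = 1
Normalise by the writhe: (-A^3)^(-w) = (-A^3)^(0) = 1, so f(A) = 1 * <K> = 1.
Substitute A = t^(-1/4), i.e. A^e → t^(-e/4): V(t) = 1

Answer: 1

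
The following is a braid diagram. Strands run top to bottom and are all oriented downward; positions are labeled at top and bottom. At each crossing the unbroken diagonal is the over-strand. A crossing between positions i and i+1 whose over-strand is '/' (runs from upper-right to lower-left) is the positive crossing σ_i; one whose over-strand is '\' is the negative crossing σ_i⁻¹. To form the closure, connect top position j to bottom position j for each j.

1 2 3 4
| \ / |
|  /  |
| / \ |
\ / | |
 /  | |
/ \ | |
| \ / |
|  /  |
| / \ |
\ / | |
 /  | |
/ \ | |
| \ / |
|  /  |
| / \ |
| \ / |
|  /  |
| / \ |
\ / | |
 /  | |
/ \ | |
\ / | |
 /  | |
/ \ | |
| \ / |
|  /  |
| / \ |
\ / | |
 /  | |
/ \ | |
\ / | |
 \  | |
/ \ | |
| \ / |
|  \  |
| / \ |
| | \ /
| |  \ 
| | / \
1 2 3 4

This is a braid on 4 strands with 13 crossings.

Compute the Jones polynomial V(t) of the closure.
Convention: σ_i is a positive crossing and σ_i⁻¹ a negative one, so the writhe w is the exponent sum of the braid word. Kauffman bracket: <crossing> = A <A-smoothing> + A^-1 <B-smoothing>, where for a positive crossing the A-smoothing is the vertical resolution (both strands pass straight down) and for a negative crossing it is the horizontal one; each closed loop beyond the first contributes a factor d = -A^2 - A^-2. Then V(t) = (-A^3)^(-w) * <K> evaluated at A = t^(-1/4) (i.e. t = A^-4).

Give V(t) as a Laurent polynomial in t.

Reading the diagram top to bottom ('/'-over between positions i,i+1 = s_i, '\'-over = s_i^-1): braid word = s2 s1 s2 s1 s2 s2 s1 s1 s2 s1 s1^-1 s2^-1 s3^-1.
The presented braid s2 s1 s2 s1 s2 s2 s1 s1 s2 s1 s1^-1 s2^-1 s3^-1 on 4 strands reduces by inverse Markov moves (closure unchanged at each step):
  Destabilize: the word has the form β·s3^-1 where s3^-1 occurs only as the final letter (β ∈ B_3); drop it and the last strand → 3 strands.
  Deconjugate: the word is γ·β·γ⁻¹ with γ = s2 s1 (prefix) and γ⁻¹ = s1^-1 s2^-1 (suffix); strip both.
Reduced to β = s2 s1 s2 s2 s1 s1 s2 s1 on 3 strands, 8 crossings.
Compute on β:
Braid: s2 s1 s2 s2 s1 s1 s2 s1 on 3 strands, 8 crossings.
Writhe w = (#positive) - (#negative) = 8 - 0 = 8.
State-sum expansion of <K>. There are 2^8 = 256 states.
Each crossing splits two ways (0=vertical, 1=horizontal). The state's weight is A^(#A-smoothings - #B-smoothings) * d^(loops - 1).
Tabulate the states by total A-exponent and number of loops L (A-exp: L × count):
  A^8: L=3 ×1
  A^6: L=2 ×8
  A^4: L=1 ×16, L=3 ×12
  A^2: L=2 ×48, L=4 ×8
  A^0: L=1 ×17, L=3 ×51, L=5 ×2
  A^-2: L=2 ×34, L=4 ×22
  A^-4: L=1 ×4, L=3 ×21, L=5 ×3
  A^-6: L=2 ×4, L=4 ×4
  A^-8: L=3 ×1
Each group contributes A^e * Σ count * d^(L-1):
Powers of d = -A^2 - A^-2: d^2 = A^4 + 2 + A^-4; d^3 = -A^6 - 3*A^2 - 3*A^-2 - A^-6; d^4 = A^8 + 4*A^4 + 6 + 4*A^-4 + A^-8.
  A^8 * (d^2) = A^12 + 2*A^8 + A^4
  A^6 * (8*d) = -8*A^8 - 8*A^4
  A^4 * (16 + 12*d^2) = 12*A^8 + 40*A^4 + 12
  A^2 * (48*d + 8*d^3) = -8*A^8 - 72*A^4 - 72 - 8*A^-4
  A^0 * (17 + 51*d^2 + 2*d^4) = 2*A^8 + 59*A^4 + 131 + 59*A^-4 + 2*A^-8
  A^-2 * (34*d + 22*d^3) = -22*A^4 - 100 - 100*A^-4 - 22*A^-8
  A^-4 * (4 + 21*d^2 + 3*d^4) = 3*A^4 + 33 + 64*A^-4 + 33*A^-8 + 3*A^-12
  A^-6 * (4*d + 4*d^3) = -4 - 16*A^-4 - 16*A^-8 - 4*A^-12
  A^-8 * (d^2) = A^-4 + 2*A^-8 + A^-12
Summing the groups: <K> = A^12 + A^4 - A^-8
Normalise by the writhe: (-A^3)^(-w) = (-A^3)^(-8) = A^-24, so f(A) = A^-24 * <K> = A^-12 + A^-20 - A^-32.
Substitute A = t^(-1/4), i.e. A^e → t^(-e/4): V(t) = -t^8 + t^5 + t^3

Answer: -t^8 + t^5 + t^3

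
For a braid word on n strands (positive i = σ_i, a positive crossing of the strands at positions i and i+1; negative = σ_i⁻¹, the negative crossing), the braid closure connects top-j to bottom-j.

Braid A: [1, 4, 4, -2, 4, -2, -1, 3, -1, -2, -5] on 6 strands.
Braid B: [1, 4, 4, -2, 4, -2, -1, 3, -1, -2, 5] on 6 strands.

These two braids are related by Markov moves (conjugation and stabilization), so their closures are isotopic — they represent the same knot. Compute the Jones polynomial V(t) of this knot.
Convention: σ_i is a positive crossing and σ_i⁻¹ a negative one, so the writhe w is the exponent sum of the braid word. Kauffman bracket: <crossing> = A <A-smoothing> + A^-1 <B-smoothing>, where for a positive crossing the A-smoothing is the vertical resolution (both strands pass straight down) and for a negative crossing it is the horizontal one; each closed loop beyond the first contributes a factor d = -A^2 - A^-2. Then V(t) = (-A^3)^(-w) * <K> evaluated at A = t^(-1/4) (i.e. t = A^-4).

-t^3 + 2*t^2 - 3*t + 4 - 3*t^-1 + 4*t^-2 - 2*t^-3 + t^-4 - t^-5

Derivation:
Markov-equivalent braids have isotopic closures, hence identical knot invariants. Strip the Markov moves from each word to reach a common short braid β, then compute V(t) once on β.
Braid A: s1 s4 s4 s2^-1 s4 s2^-1 s1^-1 s3 s1^-1 s2^-1 s5^-1 on 6 strands reduces by inverse Markov moves (closure unchanged at each step):
  Destabilize: the word has the form β·s5^-1 where s5^-1 occurs only as the final letter (β ∈ B_5); drop it and the last strand → 5 strands.
Reduced to β = s1 s4 s4 s2^-1 s4 s2^-1 s1^-1 s3 s1^-1 s2^-1 on 5 strands, 10 crossings.
Braid B: s1 s4 s4 s2^-1 s4 s2^-1 s1^-1 s3 s1^-1 s2^-1 s5 on 6 strands reduces by inverse Markov moves (closure unchanged at each step):
  Destabilize: the word has the form β·s5 where s5 occurs only as the final letter (β ∈ B_5); drop it and the last strand → 5 strands.
Reduced to β = s1 s4 s4 s2^-1 s4 s2^-1 s1^-1 s3 s1^-1 s2^-1 on 5 strands, 10 crossings.
Both give the same β = s1 s4 s4 s2^-1 s4 s2^-1 s1^-1 s3 s1^-1 s2^-1 on 5 strands, so one state sum suffices:
Braid: s1 s4 s4 s2^-1 s4 s2^-1 s1^-1 s3 s1^-1 s2^-1 on 5 strands, 10 crossings.
Writhe w = (#positive) - (#negative) = 5 - 5 = 0.
Computing the Kauffman bracket via state sum. There are 2^10 = 1024 states.
For each crossing: s=0 is the vertical smoothing, s=1 horizontal. Crossing k contributes A^(sign_k * (1 - 2*s_k)); loop factor d = -A^2 - A^-2.
Tabulate the states by total A-exponent and number of loops L (A-exp: L × count):
  A^10: L=6 ×1
  A^8: L=5 ×10
  A^6: L=4 ×40, L=6 ×5
  A^4: L=3 ×80, L=5 ×39, L=7 ×1
  A^2: L=2 ×79, L=4 ×117, L=6 ×14
  A^0: L=1 ×30, L=3 ×158, L=5 ×62, L=7 ×2
  A^-2: L=2 ×84, L=4 ×111, L=6 ×15
  A^-4: L=1 ×9, L=3 ×74, L=5 ×36, L=7 ×1
  A^-6: L=2 ×12, L=4 ×29, L=6 ×4
  A^-8: L=3 ×6, L=5 ×4
  A^-10: L=4 ×1
Each group contributes A^e * Σ count * d^(L-1):
Powers of d = -A^2 - A^-2: d^2 = A^4 + 2 + A^-4; d^3 = -A^6 - 3*A^2 - 3*A^-2 - A^-6; d^4 = A^8 + 4*A^4 + 6 + 4*A^-4 + A^-8; d^5 = -A^10 - 5*A^6 - 10*A^2 - 10*A^-2 - 5*A^-6 - A^-10; d^6 = A^12 + 6*A^8 + 15*A^4 + 20 + 15*A^-4 + 6*A^-8 + A^-12.
  A^10 * (d^5) = -A^20 - 5*A^16 - 10*A^12 - 10*A^8 - 5*A^4 - 1
  A^8 * (10*d^4) = 10*A^16 + 40*A^12 + 60*A^8 + 40*A^4 + 10
  A^6 * (40*d^3 + 5*d^5) = -5*A^16 - 65*A^12 - 170*A^8 - 170*A^4 - 65 - 5*A^-4
  A^4 * (80*d^2 + 39*d^4 + d^6) = A^16 + 45*A^12 + 251*A^8 + 414*A^4 + 251 + 45*A^-4 + A^-8
  A^2 * (79*d + 117*d^3 + 14*d^5) = -14*A^12 - 187*A^8 - 570*A^4 - 570 - 187*A^-4 - 14*A^-8
  A^0 * (30 + 158*d^2 + 62*d^4 + 2*d^6) = 2*A^12 + 74*A^8 + 436*A^4 + 758 + 436*A^-4 + 74*A^-8 + 2*A^-12
  A^-2 * (84*d + 111*d^3 + 15*d^5) = -15*A^8 - 186*A^4 - 567 - 567*A^-4 - 186*A^-8 - 15*A^-12
  A^-4 * (9 + 74*d^2 + 36*d^4 + d^6) = A^8 + 42*A^4 + 233 + 393*A^-4 + 233*A^-8 + 42*A^-12 + A^-16
  A^-6 * (12*d + 29*d^3 + 4*d^5) = -4*A^4 - 49 - 139*A^-4 - 139*A^-8 - 49*A^-12 - 4*A^-16
  A^-8 * (6*d^2 + 4*d^4) = 4 + 22*A^-4 + 36*A^-8 + 22*A^-12 + 4*A^-16
  A^-10 * (d^3) = -A^-4 - 3*A^-8 - 3*A^-12 - A^-16
Summing the groups: <K> = -A^20 + A^16 - 2*A^12 + 4*A^8 - 3*A^4 + 4 - 3*A^-4 + 2*A^-8 - A^-12
Normalise by the writhe: (-A^3)^(-w) = (-A^3)^(0) = 1, so f(A) = 1 * <K> = -A^20 + A^16 - 2*A^12 + 4*A^8 - 3*A^4 + 4 - 3*A^-4 + 2*A^-8 - A^-12.
Substitute A = t^(-1/4), i.e. A^e → t^(-e/4): V(t) = -t^3 + 2*t^2 - 3*t + 4 - 3*t^-1 + 4*t^-2 - 2*t^-3 + t^-4 - t^-5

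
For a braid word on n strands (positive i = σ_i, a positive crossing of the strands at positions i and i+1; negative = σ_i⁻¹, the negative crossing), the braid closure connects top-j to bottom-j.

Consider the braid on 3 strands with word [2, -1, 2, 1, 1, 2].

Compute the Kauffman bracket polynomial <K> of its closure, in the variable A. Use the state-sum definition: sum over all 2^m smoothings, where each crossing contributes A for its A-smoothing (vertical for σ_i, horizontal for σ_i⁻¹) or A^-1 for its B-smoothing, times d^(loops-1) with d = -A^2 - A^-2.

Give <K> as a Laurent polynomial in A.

A^8 - A^4 + 2 - A^-4 + A^-8 - A^-12

Derivation:
Braid: s2 s1^-1 s2 s1 s1 s2 on 3 strands, 6 crossings.
Writhe w = (#positive) - (#negative) = 5 - 1 = 4.
Computing the Kauffman bracket via state sum. There are 2^6 = 64 states.
Smooth each crossing (0=||, 1=⌣⌢); contribution A^(Σ sign_k(1-2s_k)) * d^(L-1).
Tabulate the states by total A-exponent and number of loops L (A-exp: L × count):
  A^6: L=2 ×1
  A^4: L=1 ×3, L=3 ×3
  A^2: L=2 ×14, L=4 ×1
  A^0: L=1 ×10, L=3 ×10
  A^-2: L=2 ×13, L=4 ×2
  A^-4: L=3 ×6
  A^-6: L=4 ×1
Each group contributes A^e * Σ count * d^(L-1):
Powers of d = -A^2 - A^-2: d^2 = A^4 + 2 + A^-4; d^3 = -A^6 - 3*A^2 - 3*A^-2 - A^-6.
  A^6 * (d) = -A^8 - A^4
  A^4 * (3 + 3*d^2) = 3*A^8 + 9*A^4 + 3
  A^2 * (14*d + d^3) = -A^8 - 17*A^4 - 17 - A^-4
  A^0 * (10 + 10*d^2) = 10*A^4 + 30 + 10*A^-4
  A^-2 * (13*d + 2*d^3) = -2*A^4 - 19 - 19*A^-4 - 2*A^-8
  A^-4 * (6*d^2) = 6 + 12*A^-4 + 6*A^-8
  A^-6 * (d^3) = -1 - 3*A^-4 - 3*A^-8 - A^-12
Summing the groups: <K> = A^8 - A^4 + 2 - A^-4 + A^-8 - A^-12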